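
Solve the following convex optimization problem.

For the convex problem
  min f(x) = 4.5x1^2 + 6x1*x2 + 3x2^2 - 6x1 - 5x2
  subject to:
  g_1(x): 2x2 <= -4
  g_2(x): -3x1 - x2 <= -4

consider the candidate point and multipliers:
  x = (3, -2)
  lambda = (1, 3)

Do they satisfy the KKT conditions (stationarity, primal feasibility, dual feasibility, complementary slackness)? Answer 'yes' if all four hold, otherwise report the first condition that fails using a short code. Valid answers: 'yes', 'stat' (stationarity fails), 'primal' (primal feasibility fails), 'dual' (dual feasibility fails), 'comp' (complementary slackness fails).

Gradient of f: grad f(x) = Q x + c = (9, 1)
Constraint values g_i(x) = a_i^T x - b_i:
  g_1((3, -2)) = 0
  g_2((3, -2)) = -3
Stationarity residual: grad f(x) + sum_i lambda_i a_i = (0, 0)
  -> stationarity OK
Primal feasibility (all g_i <= 0): OK
Dual feasibility (all lambda_i >= 0): OK
Complementary slackness (lambda_i * g_i(x) = 0 for all i): FAILS

Verdict: the first failing condition is complementary_slackness -> comp.

comp


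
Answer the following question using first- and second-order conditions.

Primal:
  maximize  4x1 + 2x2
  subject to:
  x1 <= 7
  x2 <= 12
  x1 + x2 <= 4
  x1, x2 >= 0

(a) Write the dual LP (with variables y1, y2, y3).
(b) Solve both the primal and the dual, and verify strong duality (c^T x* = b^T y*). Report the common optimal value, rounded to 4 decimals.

The standard primal-dual pair for 'max c^T x s.t. A x <= b, x >= 0' is:
  Dual:  min b^T y  s.t.  A^T y >= c,  y >= 0.

So the dual LP is:
  minimize  7y1 + 12y2 + 4y3
  subject to:
    y1 + y3 >= 4
    y2 + y3 >= 2
    y1, y2, y3 >= 0

Solving the primal: x* = (4, 0).
  primal value c^T x* = 16.
Solving the dual: y* = (0, 0, 4).
  dual value b^T y* = 16.
Strong duality: c^T x* = b^T y*. Confirmed.

16


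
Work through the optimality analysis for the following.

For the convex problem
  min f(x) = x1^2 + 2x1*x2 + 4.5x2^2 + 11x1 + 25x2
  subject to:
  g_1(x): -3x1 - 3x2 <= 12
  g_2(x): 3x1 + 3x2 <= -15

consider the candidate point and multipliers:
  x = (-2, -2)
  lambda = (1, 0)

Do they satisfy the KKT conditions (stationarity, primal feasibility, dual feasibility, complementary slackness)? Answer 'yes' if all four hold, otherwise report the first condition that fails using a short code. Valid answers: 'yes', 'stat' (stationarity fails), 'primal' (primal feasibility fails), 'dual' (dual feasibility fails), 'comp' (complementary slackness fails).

Gradient of f: grad f(x) = Q x + c = (3, 3)
Constraint values g_i(x) = a_i^T x - b_i:
  g_1((-2, -2)) = 0
  g_2((-2, -2)) = 3
Stationarity residual: grad f(x) + sum_i lambda_i a_i = (0, 0)
  -> stationarity OK
Primal feasibility (all g_i <= 0): FAILS
Dual feasibility (all lambda_i >= 0): OK
Complementary slackness (lambda_i * g_i(x) = 0 for all i): OK

Verdict: the first failing condition is primal_feasibility -> primal.

primal


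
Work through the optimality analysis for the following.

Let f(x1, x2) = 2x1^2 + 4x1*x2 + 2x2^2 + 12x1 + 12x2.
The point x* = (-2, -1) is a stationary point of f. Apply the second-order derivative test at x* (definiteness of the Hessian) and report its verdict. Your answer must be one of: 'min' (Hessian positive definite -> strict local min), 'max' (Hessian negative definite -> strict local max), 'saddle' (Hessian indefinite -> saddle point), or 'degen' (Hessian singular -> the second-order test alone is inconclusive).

Compute the Hessian H = grad^2 f:
  H = [[4, 4], [4, 4]]
Verify stationarity: grad f(x*) = H x* + g = (0, 0).
Eigenvalues of H: 0, 8.
H has a zero eigenvalue (singular; positive semidefinite but not definite), so H is neither positive definite, negative definite, nor indefinite. The second-order test alone is inconclusive -> degen.
(Indeed, f is constant along the null direction of H through x*, so x* is not a strict local extremum.)

degen


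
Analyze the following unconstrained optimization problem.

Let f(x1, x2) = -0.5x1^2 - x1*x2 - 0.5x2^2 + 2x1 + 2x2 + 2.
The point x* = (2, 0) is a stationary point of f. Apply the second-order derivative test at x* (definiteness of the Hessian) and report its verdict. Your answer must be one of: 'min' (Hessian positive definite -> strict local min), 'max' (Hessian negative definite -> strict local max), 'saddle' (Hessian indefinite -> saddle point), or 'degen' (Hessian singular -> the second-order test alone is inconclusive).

Compute the Hessian H = grad^2 f:
  H = [[-1, -1], [-1, -1]]
Verify stationarity: grad f(x*) = H x* + g = (0, 0).
Eigenvalues of H: -2, 0.
H has a zero eigenvalue (singular; negative semidefinite but not definite), so H is neither positive definite, negative definite, nor indefinite. The second-order test alone is inconclusive -> degen.
(Indeed, f is constant along the null direction of H through x*, so x* is not a strict local extremum.)

degen


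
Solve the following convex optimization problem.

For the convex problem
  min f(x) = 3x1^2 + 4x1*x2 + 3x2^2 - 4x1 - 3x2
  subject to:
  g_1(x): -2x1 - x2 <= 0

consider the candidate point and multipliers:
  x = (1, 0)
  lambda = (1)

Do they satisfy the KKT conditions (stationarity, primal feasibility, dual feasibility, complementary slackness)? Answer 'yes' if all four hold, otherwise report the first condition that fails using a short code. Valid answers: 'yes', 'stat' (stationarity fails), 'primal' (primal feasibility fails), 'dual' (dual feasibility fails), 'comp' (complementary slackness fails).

Gradient of f: grad f(x) = Q x + c = (2, 1)
Constraint values g_i(x) = a_i^T x - b_i:
  g_1((1, 0)) = -2
Stationarity residual: grad f(x) + sum_i lambda_i a_i = (0, 0)
  -> stationarity OK
Primal feasibility (all g_i <= 0): OK
Dual feasibility (all lambda_i >= 0): OK
Complementary slackness (lambda_i * g_i(x) = 0 for all i): FAILS

Verdict: the first failing condition is complementary_slackness -> comp.

comp


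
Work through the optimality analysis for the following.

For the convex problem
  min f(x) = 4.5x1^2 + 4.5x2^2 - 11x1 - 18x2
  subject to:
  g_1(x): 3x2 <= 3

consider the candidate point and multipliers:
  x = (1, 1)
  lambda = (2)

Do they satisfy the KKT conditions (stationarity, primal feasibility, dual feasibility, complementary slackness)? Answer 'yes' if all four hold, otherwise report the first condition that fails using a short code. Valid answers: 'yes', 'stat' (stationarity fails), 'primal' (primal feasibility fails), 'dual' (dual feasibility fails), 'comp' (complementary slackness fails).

Gradient of f: grad f(x) = Q x + c = (-2, -9)
Constraint values g_i(x) = a_i^T x - b_i:
  g_1((1, 1)) = 0
Stationarity residual: grad f(x) + sum_i lambda_i a_i = (-2, -3)
  -> stationarity FAILS
Primal feasibility (all g_i <= 0): OK
Dual feasibility (all lambda_i >= 0): OK
Complementary slackness (lambda_i * g_i(x) = 0 for all i): OK

Verdict: the first failing condition is stationarity -> stat.

stat


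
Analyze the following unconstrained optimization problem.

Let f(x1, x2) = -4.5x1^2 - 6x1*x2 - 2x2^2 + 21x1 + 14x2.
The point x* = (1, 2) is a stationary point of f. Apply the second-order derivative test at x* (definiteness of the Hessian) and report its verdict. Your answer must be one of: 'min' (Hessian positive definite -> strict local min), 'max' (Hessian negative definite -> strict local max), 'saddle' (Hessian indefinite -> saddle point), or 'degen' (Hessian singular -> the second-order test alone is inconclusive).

Compute the Hessian H = grad^2 f:
  H = [[-9, -6], [-6, -4]]
Verify stationarity: grad f(x*) = H x* + g = (0, 0).
Eigenvalues of H: -13, 0.
H has a zero eigenvalue (singular; negative semidefinite but not definite), so H is neither positive definite, negative definite, nor indefinite. The second-order test alone is inconclusive -> degen.
(Indeed, f is constant along the null direction of H through x*, so x* is not a strict local extremum.)

degen


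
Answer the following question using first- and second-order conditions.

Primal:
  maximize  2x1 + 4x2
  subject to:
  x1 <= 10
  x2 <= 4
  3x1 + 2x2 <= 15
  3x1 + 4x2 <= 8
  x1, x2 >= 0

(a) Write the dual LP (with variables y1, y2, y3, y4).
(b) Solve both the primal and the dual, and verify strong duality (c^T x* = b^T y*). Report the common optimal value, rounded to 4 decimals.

The standard primal-dual pair for 'max c^T x s.t. A x <= b, x >= 0' is:
  Dual:  min b^T y  s.t.  A^T y >= c,  y >= 0.

So the dual LP is:
  minimize  10y1 + 4y2 + 15y3 + 8y4
  subject to:
    y1 + 3y3 + 3y4 >= 2
    y2 + 2y3 + 4y4 >= 4
    y1, y2, y3, y4 >= 0

Solving the primal: x* = (0, 2).
  primal value c^T x* = 8.
Solving the dual: y* = (0, 0, 0, 1).
  dual value b^T y* = 8.
Strong duality: c^T x* = b^T y*. Confirmed.

8


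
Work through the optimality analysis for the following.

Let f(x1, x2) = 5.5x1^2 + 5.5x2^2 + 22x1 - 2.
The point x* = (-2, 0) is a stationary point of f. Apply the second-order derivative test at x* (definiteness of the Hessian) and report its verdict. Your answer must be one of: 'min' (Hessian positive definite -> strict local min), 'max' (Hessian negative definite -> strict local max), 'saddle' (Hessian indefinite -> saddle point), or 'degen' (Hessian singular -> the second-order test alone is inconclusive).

Compute the Hessian H = grad^2 f:
  H = [[11, 0], [0, 11]]
Verify stationarity: grad f(x*) = H x* + g = (0, 0).
Eigenvalues of H: 11, 11.
Both eigenvalues > 0, so H is positive definite -> x* is a strict local min.

min


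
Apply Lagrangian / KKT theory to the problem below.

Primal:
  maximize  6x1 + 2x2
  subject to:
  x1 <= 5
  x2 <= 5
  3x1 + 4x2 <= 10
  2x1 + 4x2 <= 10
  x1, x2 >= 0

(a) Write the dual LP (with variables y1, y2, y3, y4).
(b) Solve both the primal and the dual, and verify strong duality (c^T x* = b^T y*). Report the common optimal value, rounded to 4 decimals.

The standard primal-dual pair for 'max c^T x s.t. A x <= b, x >= 0' is:
  Dual:  min b^T y  s.t.  A^T y >= c,  y >= 0.

So the dual LP is:
  minimize  5y1 + 5y2 + 10y3 + 10y4
  subject to:
    y1 + 3y3 + 2y4 >= 6
    y2 + 4y3 + 4y4 >= 2
    y1, y2, y3, y4 >= 0

Solving the primal: x* = (3.3333, 0).
  primal value c^T x* = 20.
Solving the dual: y* = (0, 0, 2, 0).
  dual value b^T y* = 20.
Strong duality: c^T x* = b^T y*. Confirmed.

20


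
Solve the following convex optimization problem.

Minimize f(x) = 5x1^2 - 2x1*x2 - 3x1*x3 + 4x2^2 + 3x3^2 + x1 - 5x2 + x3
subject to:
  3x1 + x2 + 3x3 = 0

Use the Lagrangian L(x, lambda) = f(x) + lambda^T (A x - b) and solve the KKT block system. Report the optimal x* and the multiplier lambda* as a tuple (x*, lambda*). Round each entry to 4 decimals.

Form the Lagrangian:
  L(x, lambda) = (1/2) x^T Q x + c^T x + lambda^T (A x - b)
Stationarity (grad_x L = 0): Q x + c + A^T lambda = 0.
Primal feasibility: A x = b.

This gives the KKT block system:
  [ Q   A^T ] [ x     ]   [-c ]
  [ A    0  ] [ lambda ] = [ b ]

Solving the linear system:
  x*      = (-0.0281, 0.6186, -0.1781)
  lambda* = (-0.0053)
  f(x*)   = -1.6497

x* = (-0.0281, 0.6186, -0.1781), lambda* = (-0.0053)


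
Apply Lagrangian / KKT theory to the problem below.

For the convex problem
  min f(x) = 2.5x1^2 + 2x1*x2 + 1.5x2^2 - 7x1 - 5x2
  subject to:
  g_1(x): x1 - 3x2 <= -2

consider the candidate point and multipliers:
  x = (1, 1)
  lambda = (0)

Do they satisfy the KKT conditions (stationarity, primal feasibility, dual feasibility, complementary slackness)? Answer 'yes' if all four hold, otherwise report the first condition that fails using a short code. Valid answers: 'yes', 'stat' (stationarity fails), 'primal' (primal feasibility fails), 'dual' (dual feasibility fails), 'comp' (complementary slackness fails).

Gradient of f: grad f(x) = Q x + c = (0, 0)
Constraint values g_i(x) = a_i^T x - b_i:
  g_1((1, 1)) = 0
Stationarity residual: grad f(x) + sum_i lambda_i a_i = (0, 0)
  -> stationarity OK
Primal feasibility (all g_i <= 0): OK
Dual feasibility (all lambda_i >= 0): OK
Complementary slackness (lambda_i * g_i(x) = 0 for all i): OK

Verdict: yes, KKT holds.

yes


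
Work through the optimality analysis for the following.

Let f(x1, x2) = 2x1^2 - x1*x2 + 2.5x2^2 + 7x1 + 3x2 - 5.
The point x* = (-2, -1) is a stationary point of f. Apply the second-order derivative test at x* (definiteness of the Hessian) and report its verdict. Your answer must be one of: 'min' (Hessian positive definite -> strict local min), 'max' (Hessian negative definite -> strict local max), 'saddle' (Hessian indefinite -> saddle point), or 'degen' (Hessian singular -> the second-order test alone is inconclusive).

Compute the Hessian H = grad^2 f:
  H = [[4, -1], [-1, 5]]
Verify stationarity: grad f(x*) = H x* + g = (0, 0).
Eigenvalues of H: 3.382, 5.618.
Both eigenvalues > 0, so H is positive definite -> x* is a strict local min.

min


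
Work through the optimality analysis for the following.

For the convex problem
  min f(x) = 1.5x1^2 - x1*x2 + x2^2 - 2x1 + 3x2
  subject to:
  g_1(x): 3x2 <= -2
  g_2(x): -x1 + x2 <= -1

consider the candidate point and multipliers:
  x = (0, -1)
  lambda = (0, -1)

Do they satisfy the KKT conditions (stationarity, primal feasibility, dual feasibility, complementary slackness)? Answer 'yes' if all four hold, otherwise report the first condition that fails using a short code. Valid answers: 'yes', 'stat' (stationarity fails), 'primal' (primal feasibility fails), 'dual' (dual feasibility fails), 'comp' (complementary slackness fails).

Gradient of f: grad f(x) = Q x + c = (-1, 1)
Constraint values g_i(x) = a_i^T x - b_i:
  g_1((0, -1)) = -1
  g_2((0, -1)) = 0
Stationarity residual: grad f(x) + sum_i lambda_i a_i = (0, 0)
  -> stationarity OK
Primal feasibility (all g_i <= 0): OK
Dual feasibility (all lambda_i >= 0): FAILS
Complementary slackness (lambda_i * g_i(x) = 0 for all i): OK

Verdict: the first failing condition is dual_feasibility -> dual.

dual


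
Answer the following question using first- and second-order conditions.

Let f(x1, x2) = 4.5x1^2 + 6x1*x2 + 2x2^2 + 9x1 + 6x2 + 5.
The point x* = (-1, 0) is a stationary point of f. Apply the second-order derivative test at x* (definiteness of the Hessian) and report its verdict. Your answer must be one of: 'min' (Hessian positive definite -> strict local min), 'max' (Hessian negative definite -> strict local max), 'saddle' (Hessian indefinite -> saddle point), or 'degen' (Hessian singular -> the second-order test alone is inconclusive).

Compute the Hessian H = grad^2 f:
  H = [[9, 6], [6, 4]]
Verify stationarity: grad f(x*) = H x* + g = (0, 0).
Eigenvalues of H: 0, 13.
H has a zero eigenvalue (singular; positive semidefinite but not definite), so H is neither positive definite, negative definite, nor indefinite. The second-order test alone is inconclusive -> degen.
(Indeed, f is constant along the null direction of H through x*, so x* is not a strict local extremum.)

degen


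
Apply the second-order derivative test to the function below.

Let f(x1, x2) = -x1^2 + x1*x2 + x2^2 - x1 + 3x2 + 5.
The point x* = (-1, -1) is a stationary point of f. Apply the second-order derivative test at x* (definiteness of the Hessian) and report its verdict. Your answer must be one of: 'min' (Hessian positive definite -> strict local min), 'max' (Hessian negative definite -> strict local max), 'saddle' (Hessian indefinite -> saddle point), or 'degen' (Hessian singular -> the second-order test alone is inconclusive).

Compute the Hessian H = grad^2 f:
  H = [[-2, 1], [1, 2]]
Verify stationarity: grad f(x*) = H x* + g = (0, 0).
Eigenvalues of H: -2.2361, 2.2361.
Eigenvalues have mixed signs, so H is indefinite -> x* is a saddle point.

saddle


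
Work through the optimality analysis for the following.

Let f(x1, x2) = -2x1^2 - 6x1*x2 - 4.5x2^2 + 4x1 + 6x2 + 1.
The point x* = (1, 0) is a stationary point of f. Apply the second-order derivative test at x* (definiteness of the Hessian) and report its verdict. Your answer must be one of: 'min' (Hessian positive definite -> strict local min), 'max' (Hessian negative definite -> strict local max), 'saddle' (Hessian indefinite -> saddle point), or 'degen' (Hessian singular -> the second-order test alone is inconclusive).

Compute the Hessian H = grad^2 f:
  H = [[-4, -6], [-6, -9]]
Verify stationarity: grad f(x*) = H x* + g = (0, 0).
Eigenvalues of H: -13, 0.
H has a zero eigenvalue (singular; negative semidefinite but not definite), so H is neither positive definite, negative definite, nor indefinite. The second-order test alone is inconclusive -> degen.
(Indeed, f is constant along the null direction of H through x*, so x* is not a strict local extremum.)

degen


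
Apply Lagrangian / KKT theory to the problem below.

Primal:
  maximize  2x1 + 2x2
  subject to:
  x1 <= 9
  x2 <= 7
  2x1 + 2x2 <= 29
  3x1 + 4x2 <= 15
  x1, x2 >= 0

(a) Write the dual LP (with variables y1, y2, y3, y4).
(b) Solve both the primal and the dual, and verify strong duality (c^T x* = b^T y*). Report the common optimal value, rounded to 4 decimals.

The standard primal-dual pair for 'max c^T x s.t. A x <= b, x >= 0' is:
  Dual:  min b^T y  s.t.  A^T y >= c,  y >= 0.

So the dual LP is:
  minimize  9y1 + 7y2 + 29y3 + 15y4
  subject to:
    y1 + 2y3 + 3y4 >= 2
    y2 + 2y3 + 4y4 >= 2
    y1, y2, y3, y4 >= 0

Solving the primal: x* = (5, 0).
  primal value c^T x* = 10.
Solving the dual: y* = (0, 0, 0, 0.6667).
  dual value b^T y* = 10.
Strong duality: c^T x* = b^T y*. Confirmed.

10


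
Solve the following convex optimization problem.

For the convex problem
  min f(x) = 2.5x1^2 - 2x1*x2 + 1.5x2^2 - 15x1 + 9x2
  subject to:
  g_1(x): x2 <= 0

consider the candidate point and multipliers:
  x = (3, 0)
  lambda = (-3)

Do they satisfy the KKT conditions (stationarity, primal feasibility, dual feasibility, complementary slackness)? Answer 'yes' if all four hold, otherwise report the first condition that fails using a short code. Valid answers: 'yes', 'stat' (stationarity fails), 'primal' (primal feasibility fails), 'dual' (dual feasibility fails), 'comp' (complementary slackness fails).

Gradient of f: grad f(x) = Q x + c = (0, 3)
Constraint values g_i(x) = a_i^T x - b_i:
  g_1((3, 0)) = 0
Stationarity residual: grad f(x) + sum_i lambda_i a_i = (0, 0)
  -> stationarity OK
Primal feasibility (all g_i <= 0): OK
Dual feasibility (all lambda_i >= 0): FAILS
Complementary slackness (lambda_i * g_i(x) = 0 for all i): OK

Verdict: the first failing condition is dual_feasibility -> dual.

dual


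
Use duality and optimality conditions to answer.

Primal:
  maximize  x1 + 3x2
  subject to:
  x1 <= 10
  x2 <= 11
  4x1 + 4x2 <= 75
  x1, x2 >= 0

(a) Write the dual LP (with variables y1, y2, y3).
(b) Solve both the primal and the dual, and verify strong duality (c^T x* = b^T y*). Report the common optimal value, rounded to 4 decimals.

The standard primal-dual pair for 'max c^T x s.t. A x <= b, x >= 0' is:
  Dual:  min b^T y  s.t.  A^T y >= c,  y >= 0.

So the dual LP is:
  minimize  10y1 + 11y2 + 75y3
  subject to:
    y1 + 4y3 >= 1
    y2 + 4y3 >= 3
    y1, y2, y3 >= 0

Solving the primal: x* = (7.75, 11).
  primal value c^T x* = 40.75.
Solving the dual: y* = (0, 2, 0.25).
  dual value b^T y* = 40.75.
Strong duality: c^T x* = b^T y*. Confirmed.

40.75


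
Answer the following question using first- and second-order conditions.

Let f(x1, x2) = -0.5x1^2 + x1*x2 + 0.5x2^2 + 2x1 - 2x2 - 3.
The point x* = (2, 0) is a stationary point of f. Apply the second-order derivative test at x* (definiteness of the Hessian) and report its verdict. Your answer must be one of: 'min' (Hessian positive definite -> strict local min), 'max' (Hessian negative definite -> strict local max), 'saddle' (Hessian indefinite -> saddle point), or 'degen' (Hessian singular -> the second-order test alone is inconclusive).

Compute the Hessian H = grad^2 f:
  H = [[-1, 1], [1, 1]]
Verify stationarity: grad f(x*) = H x* + g = (0, 0).
Eigenvalues of H: -1.4142, 1.4142.
Eigenvalues have mixed signs, so H is indefinite -> x* is a saddle point.

saddle


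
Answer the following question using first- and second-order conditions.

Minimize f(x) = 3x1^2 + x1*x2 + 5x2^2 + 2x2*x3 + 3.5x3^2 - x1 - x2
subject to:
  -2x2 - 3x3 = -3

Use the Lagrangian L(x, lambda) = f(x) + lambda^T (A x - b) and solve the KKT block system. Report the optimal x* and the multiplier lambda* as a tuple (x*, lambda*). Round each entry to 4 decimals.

Form the Lagrangian:
  L(x, lambda) = (1/2) x^T Q x + c^T x + lambda^T (A x - b)
Stationarity (grad_x L = 0): Q x + c + A^T lambda = 0.
Primal feasibility: A x = b.

This gives the KKT block system:
  [ Q   A^T ] [ x     ]   [-c ]
  [ A    0  ] [ lambda ] = [ b ]

Solving the linear system:
  x*      = (0.1099, 0.3405, 0.773)
  lambda* = (2.0306)
  f(x*)   = 2.8207

x* = (0.1099, 0.3405, 0.773), lambda* = (2.0306)


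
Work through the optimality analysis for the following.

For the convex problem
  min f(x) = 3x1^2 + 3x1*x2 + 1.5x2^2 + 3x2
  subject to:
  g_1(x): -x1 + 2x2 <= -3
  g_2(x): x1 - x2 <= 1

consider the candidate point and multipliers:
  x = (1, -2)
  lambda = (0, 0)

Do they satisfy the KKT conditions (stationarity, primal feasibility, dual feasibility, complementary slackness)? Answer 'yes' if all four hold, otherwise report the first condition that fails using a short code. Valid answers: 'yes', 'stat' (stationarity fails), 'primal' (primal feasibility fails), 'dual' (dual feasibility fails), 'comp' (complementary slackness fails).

Gradient of f: grad f(x) = Q x + c = (0, 0)
Constraint values g_i(x) = a_i^T x - b_i:
  g_1((1, -2)) = -2
  g_2((1, -2)) = 2
Stationarity residual: grad f(x) + sum_i lambda_i a_i = (0, 0)
  -> stationarity OK
Primal feasibility (all g_i <= 0): FAILS
Dual feasibility (all lambda_i >= 0): OK
Complementary slackness (lambda_i * g_i(x) = 0 for all i): OK

Verdict: the first failing condition is primal_feasibility -> primal.

primal


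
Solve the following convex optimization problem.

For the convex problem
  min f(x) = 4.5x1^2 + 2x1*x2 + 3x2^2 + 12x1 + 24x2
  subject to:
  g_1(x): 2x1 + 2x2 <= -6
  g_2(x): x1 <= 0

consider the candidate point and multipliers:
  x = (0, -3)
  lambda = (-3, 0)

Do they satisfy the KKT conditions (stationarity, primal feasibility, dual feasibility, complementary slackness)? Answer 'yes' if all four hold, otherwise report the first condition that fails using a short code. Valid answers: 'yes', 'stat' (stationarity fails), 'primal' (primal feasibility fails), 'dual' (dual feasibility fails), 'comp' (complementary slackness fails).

Gradient of f: grad f(x) = Q x + c = (6, 6)
Constraint values g_i(x) = a_i^T x - b_i:
  g_1((0, -3)) = 0
  g_2((0, -3)) = 0
Stationarity residual: grad f(x) + sum_i lambda_i a_i = (0, 0)
  -> stationarity OK
Primal feasibility (all g_i <= 0): OK
Dual feasibility (all lambda_i >= 0): FAILS
Complementary slackness (lambda_i * g_i(x) = 0 for all i): OK

Verdict: the first failing condition is dual_feasibility -> dual.

dual


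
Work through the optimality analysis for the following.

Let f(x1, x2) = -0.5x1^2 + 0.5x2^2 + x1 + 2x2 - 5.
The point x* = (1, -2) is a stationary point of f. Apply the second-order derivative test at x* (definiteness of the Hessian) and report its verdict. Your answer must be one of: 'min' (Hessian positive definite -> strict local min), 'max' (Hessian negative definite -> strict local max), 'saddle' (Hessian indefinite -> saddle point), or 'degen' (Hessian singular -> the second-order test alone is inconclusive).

Compute the Hessian H = grad^2 f:
  H = [[-1, 0], [0, 1]]
Verify stationarity: grad f(x*) = H x* + g = (0, 0).
Eigenvalues of H: -1, 1.
Eigenvalues have mixed signs, so H is indefinite -> x* is a saddle point.

saddle


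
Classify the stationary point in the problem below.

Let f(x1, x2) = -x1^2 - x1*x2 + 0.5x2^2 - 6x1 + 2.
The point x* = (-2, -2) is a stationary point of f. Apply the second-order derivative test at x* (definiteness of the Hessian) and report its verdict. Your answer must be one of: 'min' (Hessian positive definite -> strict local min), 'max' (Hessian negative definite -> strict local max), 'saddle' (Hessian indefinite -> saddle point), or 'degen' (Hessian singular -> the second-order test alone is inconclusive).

Compute the Hessian H = grad^2 f:
  H = [[-2, -1], [-1, 1]]
Verify stationarity: grad f(x*) = H x* + g = (0, 0).
Eigenvalues of H: -2.3028, 1.3028.
Eigenvalues have mixed signs, so H is indefinite -> x* is a saddle point.

saddle


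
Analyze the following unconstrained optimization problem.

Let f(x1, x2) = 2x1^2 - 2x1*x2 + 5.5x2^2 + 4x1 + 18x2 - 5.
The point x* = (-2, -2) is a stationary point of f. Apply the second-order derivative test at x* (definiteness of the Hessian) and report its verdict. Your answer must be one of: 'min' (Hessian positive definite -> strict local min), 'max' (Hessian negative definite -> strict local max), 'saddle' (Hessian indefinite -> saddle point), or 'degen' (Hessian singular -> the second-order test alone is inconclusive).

Compute the Hessian H = grad^2 f:
  H = [[4, -2], [-2, 11]]
Verify stationarity: grad f(x*) = H x* + g = (0, 0).
Eigenvalues of H: 3.4689, 11.5311.
Both eigenvalues > 0, so H is positive definite -> x* is a strict local min.

min


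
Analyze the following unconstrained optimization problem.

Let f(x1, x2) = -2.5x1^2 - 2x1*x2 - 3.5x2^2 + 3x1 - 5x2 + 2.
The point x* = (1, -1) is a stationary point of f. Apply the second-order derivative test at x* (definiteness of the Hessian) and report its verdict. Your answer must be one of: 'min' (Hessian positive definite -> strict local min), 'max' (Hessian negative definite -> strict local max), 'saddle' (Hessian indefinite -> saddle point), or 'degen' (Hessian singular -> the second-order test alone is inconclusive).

Compute the Hessian H = grad^2 f:
  H = [[-5, -2], [-2, -7]]
Verify stationarity: grad f(x*) = H x* + g = (0, 0).
Eigenvalues of H: -8.2361, -3.7639.
Both eigenvalues < 0, so H is negative definite -> x* is a strict local max.

max


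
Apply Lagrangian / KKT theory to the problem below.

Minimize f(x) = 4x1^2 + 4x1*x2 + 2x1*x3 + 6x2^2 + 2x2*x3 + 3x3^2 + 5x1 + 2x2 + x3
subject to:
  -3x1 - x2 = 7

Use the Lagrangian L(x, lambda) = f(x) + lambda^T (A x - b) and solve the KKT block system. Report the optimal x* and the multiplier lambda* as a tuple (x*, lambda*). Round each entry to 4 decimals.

Form the Lagrangian:
  L(x, lambda) = (1/2) x^T Q x + c^T x + lambda^T (A x - b)
Stationarity (grad_x L = 0): Q x + c + A^T lambda = 0.
Primal feasibility: A x = b.

This gives the KKT block system:
  [ Q   A^T ] [ x     ]   [-c ]
  [ A    0  ] [ lambda ] = [ b ]

Solving the linear system:
  x*      = (-2.3993, 0.1978, 0.5672)
  lambda* = (-4.0896)
  f(x*)   = 8.7966

x* = (-2.3993, 0.1978, 0.5672), lambda* = (-4.0896)


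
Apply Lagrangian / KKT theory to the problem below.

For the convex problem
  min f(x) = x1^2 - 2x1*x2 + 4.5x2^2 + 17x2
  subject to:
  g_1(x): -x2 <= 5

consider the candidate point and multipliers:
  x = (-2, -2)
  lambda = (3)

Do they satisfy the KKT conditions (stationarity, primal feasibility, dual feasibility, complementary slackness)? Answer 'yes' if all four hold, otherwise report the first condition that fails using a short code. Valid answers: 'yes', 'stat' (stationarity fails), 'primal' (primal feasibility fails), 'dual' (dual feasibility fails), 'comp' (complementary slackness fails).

Gradient of f: grad f(x) = Q x + c = (0, 3)
Constraint values g_i(x) = a_i^T x - b_i:
  g_1((-2, -2)) = -3
Stationarity residual: grad f(x) + sum_i lambda_i a_i = (0, 0)
  -> stationarity OK
Primal feasibility (all g_i <= 0): OK
Dual feasibility (all lambda_i >= 0): OK
Complementary slackness (lambda_i * g_i(x) = 0 for all i): FAILS

Verdict: the first failing condition is complementary_slackness -> comp.

comp


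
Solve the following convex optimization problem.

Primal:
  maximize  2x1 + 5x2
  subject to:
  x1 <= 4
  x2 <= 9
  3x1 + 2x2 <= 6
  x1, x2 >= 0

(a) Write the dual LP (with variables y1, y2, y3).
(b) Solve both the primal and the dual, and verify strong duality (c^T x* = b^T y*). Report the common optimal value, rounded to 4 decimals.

The standard primal-dual pair for 'max c^T x s.t. A x <= b, x >= 0' is:
  Dual:  min b^T y  s.t.  A^T y >= c,  y >= 0.

So the dual LP is:
  minimize  4y1 + 9y2 + 6y3
  subject to:
    y1 + 3y3 >= 2
    y2 + 2y3 >= 5
    y1, y2, y3 >= 0

Solving the primal: x* = (0, 3).
  primal value c^T x* = 15.
Solving the dual: y* = (0, 0, 2.5).
  dual value b^T y* = 15.
Strong duality: c^T x* = b^T y*. Confirmed.

15


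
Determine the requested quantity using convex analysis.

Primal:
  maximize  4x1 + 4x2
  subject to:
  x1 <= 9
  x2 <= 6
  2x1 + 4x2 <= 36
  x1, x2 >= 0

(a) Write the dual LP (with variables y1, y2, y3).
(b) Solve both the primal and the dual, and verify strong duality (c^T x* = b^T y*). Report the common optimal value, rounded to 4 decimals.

The standard primal-dual pair for 'max c^T x s.t. A x <= b, x >= 0' is:
  Dual:  min b^T y  s.t.  A^T y >= c,  y >= 0.

So the dual LP is:
  minimize  9y1 + 6y2 + 36y3
  subject to:
    y1 + 2y3 >= 4
    y2 + 4y3 >= 4
    y1, y2, y3 >= 0

Solving the primal: x* = (9, 4.5).
  primal value c^T x* = 54.
Solving the dual: y* = (2, 0, 1).
  dual value b^T y* = 54.
Strong duality: c^T x* = b^T y*. Confirmed.

54


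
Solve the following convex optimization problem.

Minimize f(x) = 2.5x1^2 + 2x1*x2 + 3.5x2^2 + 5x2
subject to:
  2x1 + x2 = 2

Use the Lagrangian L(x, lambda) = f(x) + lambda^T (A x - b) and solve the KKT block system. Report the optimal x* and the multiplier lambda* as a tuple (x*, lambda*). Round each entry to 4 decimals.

Form the Lagrangian:
  L(x, lambda) = (1/2) x^T Q x + c^T x + lambda^T (A x - b)
Stationarity (grad_x L = 0): Q x + c + A^T lambda = 0.
Primal feasibility: A x = b.

This gives the KKT block system:
  [ Q   A^T ] [ x     ]   [-c ]
  [ A    0  ] [ lambda ] = [ b ]

Solving the linear system:
  x*      = (1.36, -0.72)
  lambda* = (-2.68)
  f(x*)   = 0.88

x* = (1.36, -0.72), lambda* = (-2.68)


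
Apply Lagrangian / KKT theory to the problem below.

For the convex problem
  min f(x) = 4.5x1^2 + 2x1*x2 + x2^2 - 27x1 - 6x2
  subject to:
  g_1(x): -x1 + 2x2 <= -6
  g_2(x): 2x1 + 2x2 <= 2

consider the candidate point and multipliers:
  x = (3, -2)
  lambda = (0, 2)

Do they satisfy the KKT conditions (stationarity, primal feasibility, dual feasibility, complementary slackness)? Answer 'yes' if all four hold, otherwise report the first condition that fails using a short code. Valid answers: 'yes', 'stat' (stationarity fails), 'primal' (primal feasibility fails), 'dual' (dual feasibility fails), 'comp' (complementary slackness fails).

Gradient of f: grad f(x) = Q x + c = (-4, -4)
Constraint values g_i(x) = a_i^T x - b_i:
  g_1((3, -2)) = -1
  g_2((3, -2)) = 0
Stationarity residual: grad f(x) + sum_i lambda_i a_i = (0, 0)
  -> stationarity OK
Primal feasibility (all g_i <= 0): OK
Dual feasibility (all lambda_i >= 0): OK
Complementary slackness (lambda_i * g_i(x) = 0 for all i): OK

Verdict: yes, KKT holds.

yes


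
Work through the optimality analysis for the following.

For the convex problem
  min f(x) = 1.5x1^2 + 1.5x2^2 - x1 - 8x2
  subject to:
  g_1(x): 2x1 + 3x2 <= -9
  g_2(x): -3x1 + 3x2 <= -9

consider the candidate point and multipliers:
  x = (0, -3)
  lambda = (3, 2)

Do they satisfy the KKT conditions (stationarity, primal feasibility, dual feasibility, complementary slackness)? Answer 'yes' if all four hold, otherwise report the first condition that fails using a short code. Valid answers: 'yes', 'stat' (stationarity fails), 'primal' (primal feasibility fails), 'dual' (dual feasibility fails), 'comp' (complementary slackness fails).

Gradient of f: grad f(x) = Q x + c = (-1, -17)
Constraint values g_i(x) = a_i^T x - b_i:
  g_1((0, -3)) = 0
  g_2((0, -3)) = 0
Stationarity residual: grad f(x) + sum_i lambda_i a_i = (-1, -2)
  -> stationarity FAILS
Primal feasibility (all g_i <= 0): OK
Dual feasibility (all lambda_i >= 0): OK
Complementary slackness (lambda_i * g_i(x) = 0 for all i): OK

Verdict: the first failing condition is stationarity -> stat.

stat


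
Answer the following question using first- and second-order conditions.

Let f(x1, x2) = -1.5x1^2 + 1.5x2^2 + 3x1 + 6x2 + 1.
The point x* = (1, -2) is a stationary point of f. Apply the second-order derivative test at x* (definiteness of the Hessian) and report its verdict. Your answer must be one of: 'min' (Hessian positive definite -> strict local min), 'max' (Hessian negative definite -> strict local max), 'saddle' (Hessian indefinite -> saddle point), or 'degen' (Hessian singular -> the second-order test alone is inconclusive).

Compute the Hessian H = grad^2 f:
  H = [[-3, 0], [0, 3]]
Verify stationarity: grad f(x*) = H x* + g = (0, 0).
Eigenvalues of H: -3, 3.
Eigenvalues have mixed signs, so H is indefinite -> x* is a saddle point.

saddle


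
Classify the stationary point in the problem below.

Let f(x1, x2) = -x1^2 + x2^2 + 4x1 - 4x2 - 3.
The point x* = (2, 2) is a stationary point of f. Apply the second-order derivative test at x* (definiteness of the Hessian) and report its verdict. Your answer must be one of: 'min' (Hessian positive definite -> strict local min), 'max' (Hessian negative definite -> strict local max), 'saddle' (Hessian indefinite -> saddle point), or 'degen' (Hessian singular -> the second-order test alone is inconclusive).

Compute the Hessian H = grad^2 f:
  H = [[-2, 0], [0, 2]]
Verify stationarity: grad f(x*) = H x* + g = (0, 0).
Eigenvalues of H: -2, 2.
Eigenvalues have mixed signs, so H is indefinite -> x* is a saddle point.

saddle


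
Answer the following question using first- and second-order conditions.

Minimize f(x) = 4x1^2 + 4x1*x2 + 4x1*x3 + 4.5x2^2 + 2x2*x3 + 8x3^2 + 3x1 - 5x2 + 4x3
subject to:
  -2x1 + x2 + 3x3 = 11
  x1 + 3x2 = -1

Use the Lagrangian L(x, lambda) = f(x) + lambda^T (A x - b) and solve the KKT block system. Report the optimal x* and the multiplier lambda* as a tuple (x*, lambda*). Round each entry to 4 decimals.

Form the Lagrangian:
  L(x, lambda) = (1/2) x^T Q x + c^T x + lambda^T (A x - b)
Stationarity (grad_x L = 0): Q x + c + A^T lambda = 0.
Primal feasibility: A x = b.

This gives the KKT block system:
  [ Q   A^T ] [ x     ]   [-c ]
  [ A    0  ] [ lambda ] = [ b ]

Solving the linear system:
  x*      = (-3.1386, 0.7129, 1.3366)
  lambda* = (-4.7525, 4.4059)
  f(x*)   = 24.5248

x* = (-3.1386, 0.7129, 1.3366), lambda* = (-4.7525, 4.4059)


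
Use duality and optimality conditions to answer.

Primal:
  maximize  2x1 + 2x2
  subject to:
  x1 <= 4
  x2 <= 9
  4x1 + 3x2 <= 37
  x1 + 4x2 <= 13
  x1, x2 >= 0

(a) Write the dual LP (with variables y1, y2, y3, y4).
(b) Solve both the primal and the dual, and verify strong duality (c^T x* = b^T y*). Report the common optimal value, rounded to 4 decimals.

The standard primal-dual pair for 'max c^T x s.t. A x <= b, x >= 0' is:
  Dual:  min b^T y  s.t.  A^T y >= c,  y >= 0.

So the dual LP is:
  minimize  4y1 + 9y2 + 37y3 + 13y4
  subject to:
    y1 + 4y3 + y4 >= 2
    y2 + 3y3 + 4y4 >= 2
    y1, y2, y3, y4 >= 0

Solving the primal: x* = (4, 2.25).
  primal value c^T x* = 12.5.
Solving the dual: y* = (1.5, 0, 0, 0.5).
  dual value b^T y* = 12.5.
Strong duality: c^T x* = b^T y*. Confirmed.

12.5


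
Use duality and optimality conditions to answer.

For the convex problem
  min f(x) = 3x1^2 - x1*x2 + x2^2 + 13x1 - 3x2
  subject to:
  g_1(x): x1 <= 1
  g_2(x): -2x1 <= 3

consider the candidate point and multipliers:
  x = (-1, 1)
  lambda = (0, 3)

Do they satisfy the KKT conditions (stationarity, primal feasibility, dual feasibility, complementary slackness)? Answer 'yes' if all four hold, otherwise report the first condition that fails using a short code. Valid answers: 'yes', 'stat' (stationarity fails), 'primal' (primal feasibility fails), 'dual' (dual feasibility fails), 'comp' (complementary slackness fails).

Gradient of f: grad f(x) = Q x + c = (6, 0)
Constraint values g_i(x) = a_i^T x - b_i:
  g_1((-1, 1)) = -2
  g_2((-1, 1)) = -1
Stationarity residual: grad f(x) + sum_i lambda_i a_i = (0, 0)
  -> stationarity OK
Primal feasibility (all g_i <= 0): OK
Dual feasibility (all lambda_i >= 0): OK
Complementary slackness (lambda_i * g_i(x) = 0 for all i): FAILS

Verdict: the first failing condition is complementary_slackness -> comp.

comp


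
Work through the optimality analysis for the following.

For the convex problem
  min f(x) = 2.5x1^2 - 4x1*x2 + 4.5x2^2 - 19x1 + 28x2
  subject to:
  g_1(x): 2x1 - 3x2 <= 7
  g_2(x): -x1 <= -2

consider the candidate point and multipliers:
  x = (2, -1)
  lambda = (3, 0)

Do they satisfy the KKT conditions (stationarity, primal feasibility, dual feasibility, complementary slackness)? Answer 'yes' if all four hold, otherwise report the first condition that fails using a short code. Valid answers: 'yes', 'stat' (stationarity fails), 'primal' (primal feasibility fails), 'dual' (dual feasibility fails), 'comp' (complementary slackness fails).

Gradient of f: grad f(x) = Q x + c = (-5, 11)
Constraint values g_i(x) = a_i^T x - b_i:
  g_1((2, -1)) = 0
  g_2((2, -1)) = 0
Stationarity residual: grad f(x) + sum_i lambda_i a_i = (1, 2)
  -> stationarity FAILS
Primal feasibility (all g_i <= 0): OK
Dual feasibility (all lambda_i >= 0): OK
Complementary slackness (lambda_i * g_i(x) = 0 for all i): OK

Verdict: the first failing condition is stationarity -> stat.

stat


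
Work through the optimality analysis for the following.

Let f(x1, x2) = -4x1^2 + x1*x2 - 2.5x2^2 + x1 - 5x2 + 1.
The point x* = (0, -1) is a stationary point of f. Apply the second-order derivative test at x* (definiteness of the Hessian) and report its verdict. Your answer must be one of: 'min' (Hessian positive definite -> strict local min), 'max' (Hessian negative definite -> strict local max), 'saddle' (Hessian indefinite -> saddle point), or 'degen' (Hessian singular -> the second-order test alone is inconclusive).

Compute the Hessian H = grad^2 f:
  H = [[-8, 1], [1, -5]]
Verify stationarity: grad f(x*) = H x* + g = (0, 0).
Eigenvalues of H: -8.3028, -4.6972.
Both eigenvalues < 0, so H is negative definite -> x* is a strict local max.

max


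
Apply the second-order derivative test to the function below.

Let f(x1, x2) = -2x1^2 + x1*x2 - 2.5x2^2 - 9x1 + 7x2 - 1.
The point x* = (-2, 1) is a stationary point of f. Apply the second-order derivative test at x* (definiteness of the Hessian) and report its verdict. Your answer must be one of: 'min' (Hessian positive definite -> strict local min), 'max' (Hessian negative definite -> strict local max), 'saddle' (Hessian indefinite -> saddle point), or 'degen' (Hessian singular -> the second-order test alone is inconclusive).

Compute the Hessian H = grad^2 f:
  H = [[-4, 1], [1, -5]]
Verify stationarity: grad f(x*) = H x* + g = (0, 0).
Eigenvalues of H: -5.618, -3.382.
Both eigenvalues < 0, so H is negative definite -> x* is a strict local max.

max


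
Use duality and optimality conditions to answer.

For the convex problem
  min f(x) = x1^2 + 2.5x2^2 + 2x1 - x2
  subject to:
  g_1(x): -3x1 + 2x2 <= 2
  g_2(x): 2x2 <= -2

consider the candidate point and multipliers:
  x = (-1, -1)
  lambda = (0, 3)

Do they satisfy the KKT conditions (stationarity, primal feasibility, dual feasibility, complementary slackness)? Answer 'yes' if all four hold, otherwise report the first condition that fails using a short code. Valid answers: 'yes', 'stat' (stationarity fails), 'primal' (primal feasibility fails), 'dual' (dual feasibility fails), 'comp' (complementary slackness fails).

Gradient of f: grad f(x) = Q x + c = (0, -6)
Constraint values g_i(x) = a_i^T x - b_i:
  g_1((-1, -1)) = -1
  g_2((-1, -1)) = 0
Stationarity residual: grad f(x) + sum_i lambda_i a_i = (0, 0)
  -> stationarity OK
Primal feasibility (all g_i <= 0): OK
Dual feasibility (all lambda_i >= 0): OK
Complementary slackness (lambda_i * g_i(x) = 0 for all i): OK

Verdict: yes, KKT holds.

yes


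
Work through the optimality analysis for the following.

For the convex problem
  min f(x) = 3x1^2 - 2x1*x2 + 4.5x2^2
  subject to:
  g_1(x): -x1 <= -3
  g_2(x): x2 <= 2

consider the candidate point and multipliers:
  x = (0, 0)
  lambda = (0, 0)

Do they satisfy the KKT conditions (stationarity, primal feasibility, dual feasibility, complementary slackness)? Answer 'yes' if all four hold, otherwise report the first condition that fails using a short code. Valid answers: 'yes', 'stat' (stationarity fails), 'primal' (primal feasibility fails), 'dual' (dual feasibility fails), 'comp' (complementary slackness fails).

Gradient of f: grad f(x) = Q x + c = (0, 0)
Constraint values g_i(x) = a_i^T x - b_i:
  g_1((0, 0)) = 3
  g_2((0, 0)) = -2
Stationarity residual: grad f(x) + sum_i lambda_i a_i = (0, 0)
  -> stationarity OK
Primal feasibility (all g_i <= 0): FAILS
Dual feasibility (all lambda_i >= 0): OK
Complementary slackness (lambda_i * g_i(x) = 0 for all i): OK

Verdict: the first failing condition is primal_feasibility -> primal.

primal
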